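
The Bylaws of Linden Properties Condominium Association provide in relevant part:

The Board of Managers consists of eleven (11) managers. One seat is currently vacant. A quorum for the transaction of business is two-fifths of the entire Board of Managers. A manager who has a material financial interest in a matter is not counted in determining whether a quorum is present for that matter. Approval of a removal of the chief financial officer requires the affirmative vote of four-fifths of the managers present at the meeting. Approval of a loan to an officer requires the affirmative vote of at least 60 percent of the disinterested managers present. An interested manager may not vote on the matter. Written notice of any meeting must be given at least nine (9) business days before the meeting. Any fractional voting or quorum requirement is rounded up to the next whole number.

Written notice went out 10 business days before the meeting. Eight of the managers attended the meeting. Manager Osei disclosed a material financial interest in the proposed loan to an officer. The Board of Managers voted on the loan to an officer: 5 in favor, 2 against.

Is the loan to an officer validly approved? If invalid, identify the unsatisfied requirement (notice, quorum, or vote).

Valid — all requirements satisfied.

Notice: 10 business days given; 9 required (10 ≥ 9). Satisfied.
Quorum: 8 present, but the 1 interested manager does not count, leaving 7. Quorum is 5. Satisfied.
Vote: the loan to an officer requires three-fifths of the disinterested managers present (8 − 1 = 7). 3/5 of 7 = 4.20, rounded up to 5, so 5 affirmative votes are needed; 5 voted in favor. Satisfied.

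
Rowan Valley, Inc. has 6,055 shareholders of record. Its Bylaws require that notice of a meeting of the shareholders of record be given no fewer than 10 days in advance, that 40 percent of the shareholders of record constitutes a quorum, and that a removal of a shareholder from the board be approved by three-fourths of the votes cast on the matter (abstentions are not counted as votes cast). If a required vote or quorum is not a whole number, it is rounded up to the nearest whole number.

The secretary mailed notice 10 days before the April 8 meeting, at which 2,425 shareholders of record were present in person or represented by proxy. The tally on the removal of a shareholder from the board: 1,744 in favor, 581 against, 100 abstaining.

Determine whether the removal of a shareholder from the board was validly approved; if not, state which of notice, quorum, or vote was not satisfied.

Valid — all requirements satisfied.

Notice: 10 days given; 10 required. Satisfied.
Quorum: 40% of 6,055 = 2,422; 2,425 present. Satisfied.
Vote: requires three-fourths of the votes cast (2,425 − 100 abstaining = 2,325); 3/4 of 2325 = 1743.75, rounded up to 1744, so 1,744 needed; 1,744 in favor. Satisfied.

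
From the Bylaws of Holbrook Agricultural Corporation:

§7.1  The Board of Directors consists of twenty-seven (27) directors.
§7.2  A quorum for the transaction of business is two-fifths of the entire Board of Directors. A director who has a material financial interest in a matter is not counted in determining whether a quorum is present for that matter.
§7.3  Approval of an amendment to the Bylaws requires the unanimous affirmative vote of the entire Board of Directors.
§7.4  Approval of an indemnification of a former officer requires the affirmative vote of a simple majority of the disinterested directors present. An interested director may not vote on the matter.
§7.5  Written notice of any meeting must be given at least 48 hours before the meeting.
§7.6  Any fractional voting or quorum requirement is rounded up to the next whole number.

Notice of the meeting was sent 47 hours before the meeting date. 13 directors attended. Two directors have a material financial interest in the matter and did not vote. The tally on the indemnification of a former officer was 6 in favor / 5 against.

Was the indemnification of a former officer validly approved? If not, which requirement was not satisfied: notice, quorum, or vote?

Notice: 47 hours given; 48 required (47 < 48). Not satisfied.
Quorum: 13 present, but the 2 interested directors do not count, leaving 11. Quorum is 11. Satisfied.
Vote: the indemnification of a former officer requires a majority of the disinterested directors present (13 − 2 = 11). A majority of 11 is 6, so 6 affirmative votes are needed; 6 voted in favor. Satisfied.

Invalid — notice requirement not satisfied.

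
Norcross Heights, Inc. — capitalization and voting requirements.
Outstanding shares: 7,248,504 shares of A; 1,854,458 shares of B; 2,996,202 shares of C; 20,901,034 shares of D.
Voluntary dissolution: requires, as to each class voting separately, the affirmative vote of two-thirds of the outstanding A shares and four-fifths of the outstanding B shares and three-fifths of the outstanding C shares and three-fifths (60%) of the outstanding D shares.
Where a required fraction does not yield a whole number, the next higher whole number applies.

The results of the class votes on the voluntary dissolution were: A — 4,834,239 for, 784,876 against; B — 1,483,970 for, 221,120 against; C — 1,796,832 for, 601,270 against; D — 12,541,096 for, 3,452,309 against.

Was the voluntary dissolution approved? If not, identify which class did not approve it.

A: 2/3 of 7248504 = 4832336; 4,832,336 required, 4,834,239 in favor — approved.
B: 4/5 of 1854458 = 1483566.40, rounded up to 1483567; 1,483,567 required, 1,483,970 in favor — approved.
C: 3/5 of 2996202 = 1797721.20, rounded up to 1797722; 1,797,722 required, 1,796,832 in favor — not approved.
D: 3/5 of 20901034 = 12540620.40, rounded up to 12540621; 12,540,621 required, 12,541,096 in favor — approved.

Not approved — the C shares did not give the required vote.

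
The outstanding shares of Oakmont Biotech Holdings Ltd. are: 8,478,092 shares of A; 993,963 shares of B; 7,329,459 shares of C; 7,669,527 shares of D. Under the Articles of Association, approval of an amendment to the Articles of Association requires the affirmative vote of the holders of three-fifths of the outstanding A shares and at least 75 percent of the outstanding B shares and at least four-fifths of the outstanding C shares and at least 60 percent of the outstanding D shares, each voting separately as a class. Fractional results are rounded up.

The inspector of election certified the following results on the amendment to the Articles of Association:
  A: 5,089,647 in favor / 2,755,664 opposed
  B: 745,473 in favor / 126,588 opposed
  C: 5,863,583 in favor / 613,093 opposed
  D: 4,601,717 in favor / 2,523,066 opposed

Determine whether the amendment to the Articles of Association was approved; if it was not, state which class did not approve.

Approved — every class gave the required vote.

A: 3/5 of 8478092 = 5086855.20, rounded up to 5086856; 5,086,856 required, 5,089,647 in favor — approved.
B: 3/4 of 993963 = 745472.25, rounded up to 745473; 745,473 required, 745,473 in favor — approved.
C: 4/5 of 7329459 = 5863567.20, rounded up to 5863568; 5,863,568 required, 5,863,583 in favor — approved.
D: 3/5 of 7669527 = 4601716.20, rounded up to 4601717; 4,601,717 required, 4,601,717 in favor — approved.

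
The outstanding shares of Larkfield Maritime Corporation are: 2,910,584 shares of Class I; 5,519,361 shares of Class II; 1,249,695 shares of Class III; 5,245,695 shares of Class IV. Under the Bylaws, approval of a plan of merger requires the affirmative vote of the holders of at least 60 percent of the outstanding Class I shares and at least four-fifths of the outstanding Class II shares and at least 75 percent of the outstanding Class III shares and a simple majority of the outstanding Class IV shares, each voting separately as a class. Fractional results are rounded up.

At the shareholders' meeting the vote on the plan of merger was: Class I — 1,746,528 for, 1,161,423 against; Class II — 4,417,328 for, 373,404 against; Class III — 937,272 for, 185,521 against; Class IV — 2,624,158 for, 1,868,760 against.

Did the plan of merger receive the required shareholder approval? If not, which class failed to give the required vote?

Approved — every class gave the required vote.

Class I: 3/5 of 2910584 = 1746350.40, rounded up to 1746351; 1,746,351 required, 1,746,528 in favor — approved.
Class II: 4/5 of 5519361 = 4415488.80, rounded up to 4415489; 4,415,489 required, 4,417,328 in favor — approved.
Class III: 3/4 of 1249695 = 937271.25, rounded up to 937272; 937,272 required, 937,272 in favor — approved.
Class IV: a majority of 5245695 is 2622848; 2,622,848 required, 2,624,158 in favor — approved.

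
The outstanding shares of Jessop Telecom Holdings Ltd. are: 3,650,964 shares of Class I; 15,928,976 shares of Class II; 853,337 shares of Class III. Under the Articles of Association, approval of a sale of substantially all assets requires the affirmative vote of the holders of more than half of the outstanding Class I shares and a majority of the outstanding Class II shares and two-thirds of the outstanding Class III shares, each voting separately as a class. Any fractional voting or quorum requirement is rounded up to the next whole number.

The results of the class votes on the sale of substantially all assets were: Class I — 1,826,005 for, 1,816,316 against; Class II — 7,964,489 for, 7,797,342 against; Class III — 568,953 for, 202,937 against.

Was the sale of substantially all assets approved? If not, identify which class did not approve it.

Class I: a majority of 3650964 is 1825483; 1,825,483 required, 1,826,005 in favor — approved.
Class II: a majority of 15928976 is 7964489; 7,964,489 required, 7,964,489 in favor — approved.
Class III: 2/3 of 853337 = 568891.33, rounded up to 568892; 568,892 required, 568,953 in favor — approved.

Approved — every class gave the required vote.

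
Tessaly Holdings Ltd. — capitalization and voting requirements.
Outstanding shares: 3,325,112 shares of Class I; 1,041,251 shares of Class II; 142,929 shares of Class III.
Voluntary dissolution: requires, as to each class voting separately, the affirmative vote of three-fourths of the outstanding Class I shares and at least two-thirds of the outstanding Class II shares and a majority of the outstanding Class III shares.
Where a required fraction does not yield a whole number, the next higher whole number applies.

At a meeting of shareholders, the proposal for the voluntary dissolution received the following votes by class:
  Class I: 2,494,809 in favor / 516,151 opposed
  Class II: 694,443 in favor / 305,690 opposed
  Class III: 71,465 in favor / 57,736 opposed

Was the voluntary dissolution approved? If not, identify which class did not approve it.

Class I: 3/4 of 3325112 = 2493834; 2,493,834 required, 2,494,809 in favor — approved.
Class II: 2/3 of 1041251 = 694167.33, rounded up to 694168; 694,168 required, 694,443 in favor — approved.
Class III: a majority of 142929 is 71465; 71,465 required, 71,465 in favor — approved.

Approved — every class gave the required vote.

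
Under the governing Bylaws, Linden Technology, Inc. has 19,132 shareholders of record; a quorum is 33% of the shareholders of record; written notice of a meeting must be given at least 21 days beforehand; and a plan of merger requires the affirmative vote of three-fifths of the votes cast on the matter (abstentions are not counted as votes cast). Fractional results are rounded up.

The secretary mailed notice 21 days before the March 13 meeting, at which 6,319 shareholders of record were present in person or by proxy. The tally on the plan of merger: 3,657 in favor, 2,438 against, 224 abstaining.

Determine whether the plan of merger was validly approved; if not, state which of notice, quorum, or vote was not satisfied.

Valid — all requirements satisfied.

Notice: 21 days given; 21 required. Satisfied.
Quorum: 33% of 19,132 = 6,313.56, rounded up to 6,314; 6,319 present. Satisfied.
Vote: requires three-fifths of the votes cast (6,319 − 224 abstaining = 6,095); 3/5 of 6095 = 3657, so 3,657 needed; 3,657 in favor. Satisfied.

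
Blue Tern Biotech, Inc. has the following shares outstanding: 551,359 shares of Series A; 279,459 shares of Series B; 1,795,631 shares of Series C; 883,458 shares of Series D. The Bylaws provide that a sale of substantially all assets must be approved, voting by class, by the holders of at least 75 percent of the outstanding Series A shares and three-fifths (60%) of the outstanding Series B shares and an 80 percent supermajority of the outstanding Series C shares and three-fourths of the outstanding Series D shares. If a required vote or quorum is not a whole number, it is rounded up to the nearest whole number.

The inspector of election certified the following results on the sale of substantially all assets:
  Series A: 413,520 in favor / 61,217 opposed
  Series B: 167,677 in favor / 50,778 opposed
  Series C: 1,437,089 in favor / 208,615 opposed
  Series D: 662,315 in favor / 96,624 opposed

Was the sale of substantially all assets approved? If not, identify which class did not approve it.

Series A: 3/4 of 551359 = 413519.25, rounded up to 413520; 413,520 required, 413,520 in favor — approved.
Series B: 3/5 of 279459 = 167675.40, rounded up to 167676; 167,676 required, 167,677 in favor — approved.
Series C: 4/5 of 1795631 = 1436504.80, rounded up to 1436505; 1,436,505 required, 1,437,089 in favor — approved.
Series D: 3/4 of 883458 = 662593.50, rounded up to 662594; 662,594 required, 662,315 in favor — not approved.

Not approved — the Series D shares did not give the required vote.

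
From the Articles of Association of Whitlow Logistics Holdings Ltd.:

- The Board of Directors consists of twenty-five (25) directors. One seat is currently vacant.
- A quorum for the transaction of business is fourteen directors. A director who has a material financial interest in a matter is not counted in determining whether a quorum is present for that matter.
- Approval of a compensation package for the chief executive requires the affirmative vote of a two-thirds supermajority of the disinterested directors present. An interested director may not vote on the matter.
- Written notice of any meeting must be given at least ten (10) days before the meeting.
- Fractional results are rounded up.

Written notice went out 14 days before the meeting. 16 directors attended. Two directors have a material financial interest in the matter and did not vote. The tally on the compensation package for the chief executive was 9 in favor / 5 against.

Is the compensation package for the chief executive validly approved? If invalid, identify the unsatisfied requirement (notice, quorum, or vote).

Invalid — vote requirement not satisfied.

Notice: 14 days given; 10 required (14 ≥ 10). Satisfied.
Quorum: 16 present, but the 2 interested directors do not count, leaving 14. Quorum is 14. Satisfied.
Vote: the compensation package for the chief executive requires two-thirds of the disinterested directors present (16 − 2 = 14). 2/3 of 14 = 9.33, rounded up to 10, so 10 affirmative votes are needed; 9 voted in favor. Not satisfied.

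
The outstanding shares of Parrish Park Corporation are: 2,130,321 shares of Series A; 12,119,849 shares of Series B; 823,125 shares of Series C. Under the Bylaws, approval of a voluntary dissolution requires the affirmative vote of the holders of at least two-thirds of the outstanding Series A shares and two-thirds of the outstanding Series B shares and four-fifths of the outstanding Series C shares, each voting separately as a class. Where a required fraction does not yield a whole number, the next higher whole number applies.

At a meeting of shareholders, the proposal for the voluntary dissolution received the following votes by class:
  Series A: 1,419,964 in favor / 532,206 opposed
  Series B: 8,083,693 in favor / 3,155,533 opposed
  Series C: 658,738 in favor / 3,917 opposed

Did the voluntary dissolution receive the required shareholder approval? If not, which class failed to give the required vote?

Series A: 2/3 of 2130321 = 1420214; 1,420,214 required, 1,419,964 in favor — not approved.
Series B: 2/3 of 12119849 = 8079899.33, rounded up to 8079900; 8,079,900 required, 8,083,693 in favor — approved.
Series C: 4/5 of 823125 = 658500; 658,500 required, 658,738 in favor — approved.

Not approved — the Series A shares did not give the required vote.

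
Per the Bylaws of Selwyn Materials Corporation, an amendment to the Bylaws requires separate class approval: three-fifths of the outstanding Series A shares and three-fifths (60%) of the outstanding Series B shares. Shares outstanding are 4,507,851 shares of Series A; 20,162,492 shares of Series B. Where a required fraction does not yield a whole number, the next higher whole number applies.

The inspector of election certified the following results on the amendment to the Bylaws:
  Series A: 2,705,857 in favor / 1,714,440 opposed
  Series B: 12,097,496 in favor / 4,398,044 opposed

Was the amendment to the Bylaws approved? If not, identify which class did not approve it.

Approved — every class gave the required vote.

Series A: 3/5 of 4507851 = 2704710.60, rounded up to 2704711; 2,704,711 required, 2,705,857 in favor — approved.
Series B: 3/5 of 20162492 = 12097495.20, rounded up to 12097496; 12,097,496 required, 12,097,496 in favor — approved.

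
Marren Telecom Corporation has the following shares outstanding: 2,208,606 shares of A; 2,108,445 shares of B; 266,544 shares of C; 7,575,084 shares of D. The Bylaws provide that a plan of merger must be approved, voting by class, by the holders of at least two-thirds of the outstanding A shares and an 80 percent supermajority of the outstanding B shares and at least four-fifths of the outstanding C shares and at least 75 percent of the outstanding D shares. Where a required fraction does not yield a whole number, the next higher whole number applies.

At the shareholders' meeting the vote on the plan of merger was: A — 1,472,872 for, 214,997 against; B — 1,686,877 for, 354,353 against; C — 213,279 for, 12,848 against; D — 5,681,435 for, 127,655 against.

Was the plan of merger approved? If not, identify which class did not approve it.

A: 2/3 of 2208606 = 1472404; 1,472,404 required, 1,472,872 in favor — approved.
B: 4/5 of 2108445 = 1686756; 1,686,756 required, 1,686,877 in favor — approved.
C: 4/5 of 266544 = 213235.20, rounded up to 213236; 213,236 required, 213,279 in favor — approved.
D: 3/4 of 7575084 = 5681313; 5,681,313 required, 5,681,435 in favor — approved.

Approved — every class gave the required vote.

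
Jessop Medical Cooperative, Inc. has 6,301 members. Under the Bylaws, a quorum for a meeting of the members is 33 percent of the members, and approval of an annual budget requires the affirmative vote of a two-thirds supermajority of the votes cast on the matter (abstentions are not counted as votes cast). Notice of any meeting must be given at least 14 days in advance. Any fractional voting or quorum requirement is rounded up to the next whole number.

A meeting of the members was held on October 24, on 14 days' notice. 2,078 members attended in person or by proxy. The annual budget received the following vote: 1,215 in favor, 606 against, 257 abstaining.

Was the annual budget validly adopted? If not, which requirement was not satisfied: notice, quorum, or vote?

Notice: 14 days given; 14 required. Satisfied.
Quorum: 33% of 6,301 = 2,079.33, rounded up to 2,080; 2,078 present. Not satisfied.
Vote: requires two-thirds of the votes cast (2,078 − 257 abstaining = 1,821); 2/3 of 1821 = 1214, so 1,214 needed; 1,215 in favor. Satisfied.

Invalid — quorum requirement not satisfied.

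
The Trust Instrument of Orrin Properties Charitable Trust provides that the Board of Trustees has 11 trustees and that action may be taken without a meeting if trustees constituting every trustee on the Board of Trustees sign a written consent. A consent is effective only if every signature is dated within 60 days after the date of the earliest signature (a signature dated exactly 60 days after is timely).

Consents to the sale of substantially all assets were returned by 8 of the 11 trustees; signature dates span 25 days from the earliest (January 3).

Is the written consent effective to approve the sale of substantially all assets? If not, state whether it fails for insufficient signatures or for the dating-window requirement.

Not effective — insufficient signatures.

Signatures required: every one of 11 — unanimous means all 11, so 11 needed; 8 signed. Insufficient.
Dating window: the latest signature is 25 days after the earliest; the limit is 60 days. Within the window.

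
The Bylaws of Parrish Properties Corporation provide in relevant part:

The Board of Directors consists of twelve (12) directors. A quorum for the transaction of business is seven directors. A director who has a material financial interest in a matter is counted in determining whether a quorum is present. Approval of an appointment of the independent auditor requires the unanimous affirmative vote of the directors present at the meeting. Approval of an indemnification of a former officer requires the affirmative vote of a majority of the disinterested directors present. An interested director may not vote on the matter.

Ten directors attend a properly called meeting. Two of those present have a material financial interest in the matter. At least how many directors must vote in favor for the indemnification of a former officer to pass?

The indemnification of a former officer requires a majority of the disinterested directors present (10 − 2 = 8).
A majority of 8 is 5.

5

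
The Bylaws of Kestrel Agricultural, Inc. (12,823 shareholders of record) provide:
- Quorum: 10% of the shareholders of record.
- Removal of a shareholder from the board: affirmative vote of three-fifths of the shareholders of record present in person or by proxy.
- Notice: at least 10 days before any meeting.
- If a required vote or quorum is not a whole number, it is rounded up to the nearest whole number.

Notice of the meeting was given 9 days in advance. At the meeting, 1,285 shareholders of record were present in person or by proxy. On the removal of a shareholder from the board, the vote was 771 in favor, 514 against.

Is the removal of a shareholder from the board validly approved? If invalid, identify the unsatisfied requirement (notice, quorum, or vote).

Notice: 9 days given; 10 required. Not satisfied.
Quorum: 10% of 12,823 = 1,282.30, rounded up to 1,283; 1,285 present. Satisfied.
Vote: requires three-fifths of those present (1,285); 3/5 of 1285 = 771, so 771 needed; 771 in favor. Satisfied.

Invalid — notice requirement not satisfied.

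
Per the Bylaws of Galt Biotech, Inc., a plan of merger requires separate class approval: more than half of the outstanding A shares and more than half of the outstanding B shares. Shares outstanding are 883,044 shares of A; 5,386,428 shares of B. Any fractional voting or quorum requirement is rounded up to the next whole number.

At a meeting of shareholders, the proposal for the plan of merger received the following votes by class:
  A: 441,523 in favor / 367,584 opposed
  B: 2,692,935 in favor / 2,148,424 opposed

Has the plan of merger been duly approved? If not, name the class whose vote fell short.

A: a majority of 883044 is 441523; 441,523 required, 441,523 in favor — approved.
B: a majority of 5386428 is 2693215; 2,693,215 required, 2,692,935 in favor — not approved.

Not approved — the B shares did not give the required vote.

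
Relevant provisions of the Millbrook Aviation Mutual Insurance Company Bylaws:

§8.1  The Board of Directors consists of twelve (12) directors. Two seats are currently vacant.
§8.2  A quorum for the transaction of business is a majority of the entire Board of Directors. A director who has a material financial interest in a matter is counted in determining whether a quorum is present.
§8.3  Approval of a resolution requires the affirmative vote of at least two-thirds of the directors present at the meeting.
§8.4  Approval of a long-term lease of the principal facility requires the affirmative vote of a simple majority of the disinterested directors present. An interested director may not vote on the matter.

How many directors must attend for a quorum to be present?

7

A majority of 12 is 7.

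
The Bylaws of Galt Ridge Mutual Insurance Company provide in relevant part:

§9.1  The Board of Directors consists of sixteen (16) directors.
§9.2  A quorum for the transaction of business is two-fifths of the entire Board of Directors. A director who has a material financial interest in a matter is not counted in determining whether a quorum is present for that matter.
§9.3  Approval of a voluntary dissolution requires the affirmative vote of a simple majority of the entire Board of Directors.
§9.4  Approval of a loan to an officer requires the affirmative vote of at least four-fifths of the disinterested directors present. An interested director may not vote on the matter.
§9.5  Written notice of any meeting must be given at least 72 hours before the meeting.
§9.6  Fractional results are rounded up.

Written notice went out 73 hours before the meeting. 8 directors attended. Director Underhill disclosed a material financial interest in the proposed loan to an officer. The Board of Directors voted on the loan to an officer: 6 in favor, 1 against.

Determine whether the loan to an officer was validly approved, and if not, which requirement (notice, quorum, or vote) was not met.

Valid — all requirements satisfied.

Notice: 73 hours given; 72 required (73 ≥ 72). Satisfied.
Quorum: 8 present, but the 1 interested director does not count, leaving 7. Quorum is 7. Satisfied.
Vote: the loan to an officer requires four-fifths of the disinterested directors present (8 − 1 = 7). 4/5 of 7 = 5.60, rounded up to 6, so 6 affirmative votes are needed; 6 voted in favor. Satisfied.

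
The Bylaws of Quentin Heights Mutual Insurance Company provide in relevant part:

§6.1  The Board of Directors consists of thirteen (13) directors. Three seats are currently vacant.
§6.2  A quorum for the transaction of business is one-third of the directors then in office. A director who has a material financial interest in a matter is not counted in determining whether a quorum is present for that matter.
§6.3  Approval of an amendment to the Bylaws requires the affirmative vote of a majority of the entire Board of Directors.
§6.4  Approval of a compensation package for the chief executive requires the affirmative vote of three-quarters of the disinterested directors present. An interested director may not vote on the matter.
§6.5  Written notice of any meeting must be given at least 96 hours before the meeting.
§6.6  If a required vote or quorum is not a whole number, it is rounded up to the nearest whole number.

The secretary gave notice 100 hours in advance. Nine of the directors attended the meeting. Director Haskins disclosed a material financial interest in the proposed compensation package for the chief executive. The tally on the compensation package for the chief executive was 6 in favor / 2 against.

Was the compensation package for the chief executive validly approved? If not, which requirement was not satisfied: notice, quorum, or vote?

Notice: 100 hours given; 96 required (100 ≥ 96). Satisfied.
Quorum: 9 present, but the 1 interested director does not count, leaving 8. Quorum is 4. Satisfied.
Vote: the compensation package for the chief executive requires three-fourths of the disinterested directors present (9 − 1 = 8). 3/4 of 8 = 6, so 6 affirmative votes are needed; 6 voted in favor. Satisfied.

Valid — all requirements satisfied.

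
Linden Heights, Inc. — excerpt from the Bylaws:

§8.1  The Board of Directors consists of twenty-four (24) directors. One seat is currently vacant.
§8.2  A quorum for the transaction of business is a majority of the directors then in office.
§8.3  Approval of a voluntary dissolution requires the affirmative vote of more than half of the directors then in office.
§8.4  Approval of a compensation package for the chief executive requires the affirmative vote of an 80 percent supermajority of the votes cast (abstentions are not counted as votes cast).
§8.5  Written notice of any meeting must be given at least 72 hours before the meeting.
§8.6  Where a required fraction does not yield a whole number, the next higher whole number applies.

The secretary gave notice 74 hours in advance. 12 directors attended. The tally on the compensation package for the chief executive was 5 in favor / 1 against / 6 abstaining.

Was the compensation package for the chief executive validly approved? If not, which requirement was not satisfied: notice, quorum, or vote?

Valid — all requirements satisfied.

Notice: 74 hours given; 72 required (74 ≥ 72). Satisfied.
Quorum: 12 present; quorum is 12. Satisfied.
Vote: the compensation package for the chief executive requires four-fifths of the votes cast (12 present − 6 abstaining = 6). 4/5 of 6 = 4.80, rounded up to 5, so 5 affirmative votes are needed; 5 voted in favor. Satisfied.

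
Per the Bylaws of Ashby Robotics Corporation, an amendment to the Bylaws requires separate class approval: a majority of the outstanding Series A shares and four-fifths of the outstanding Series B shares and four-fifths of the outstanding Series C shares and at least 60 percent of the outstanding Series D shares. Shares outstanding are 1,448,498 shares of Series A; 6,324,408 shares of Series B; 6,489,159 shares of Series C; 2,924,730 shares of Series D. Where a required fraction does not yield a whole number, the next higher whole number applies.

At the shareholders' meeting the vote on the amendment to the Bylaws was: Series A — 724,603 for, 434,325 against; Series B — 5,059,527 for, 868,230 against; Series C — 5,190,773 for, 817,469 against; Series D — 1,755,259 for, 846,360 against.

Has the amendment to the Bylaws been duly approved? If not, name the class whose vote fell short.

Series A: a majority of 1448498 is 724250; 724,250 required, 724,603 in favor — approved.
Series B: 4/5 of 6324408 = 5059526.40, rounded up to 5059527; 5,059,527 required, 5,059,527 in favor — approved.
Series C: 4/5 of 6489159 = 5191327.20, rounded up to 5191328; 5,191,328 required, 5,190,773 in favor — not approved.
Series D: 3/5 of 2924730 = 1754838; 1,754,838 required, 1,755,259 in favor — approved.

Not approved — the Series C shares did not give the required vote.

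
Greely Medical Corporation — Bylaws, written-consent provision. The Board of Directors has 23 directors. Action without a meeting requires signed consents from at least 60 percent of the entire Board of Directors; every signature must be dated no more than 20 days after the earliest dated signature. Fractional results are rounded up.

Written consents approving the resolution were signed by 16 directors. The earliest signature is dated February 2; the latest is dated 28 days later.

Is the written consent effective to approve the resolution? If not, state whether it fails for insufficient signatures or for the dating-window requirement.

Not effective — dating-window requirement not satisfied.

Signatures required: at least 60 percent of 23 — 3/5 of 23 = 13.80, rounded up to 14, so 14 needed; 16 signed. Sufficient.
Dating window: the latest signature is 28 days after the earliest; the limit is 20 days. Outside the window.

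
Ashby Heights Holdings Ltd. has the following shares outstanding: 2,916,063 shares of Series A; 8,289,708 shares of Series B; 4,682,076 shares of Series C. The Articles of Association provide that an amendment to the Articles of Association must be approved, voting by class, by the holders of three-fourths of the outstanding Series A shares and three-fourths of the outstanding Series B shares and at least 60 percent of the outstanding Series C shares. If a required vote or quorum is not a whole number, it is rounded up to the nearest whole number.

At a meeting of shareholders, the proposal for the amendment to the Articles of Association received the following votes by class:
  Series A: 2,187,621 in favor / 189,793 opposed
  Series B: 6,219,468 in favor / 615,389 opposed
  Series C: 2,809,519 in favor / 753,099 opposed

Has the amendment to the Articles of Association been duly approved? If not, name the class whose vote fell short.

Series A: 3/4 of 2916063 = 2187047.25, rounded up to 2187048; 2,187,048 required, 2,187,621 in favor — approved.
Series B: 3/4 of 8289708 = 6217281; 6,217,281 required, 6,219,468 in favor — approved.
Series C: 3/5 of 4682076 = 2809245.60, rounded up to 2809246; 2,809,246 required, 2,809,519 in favor — approved.

Approved — every class gave the required vote.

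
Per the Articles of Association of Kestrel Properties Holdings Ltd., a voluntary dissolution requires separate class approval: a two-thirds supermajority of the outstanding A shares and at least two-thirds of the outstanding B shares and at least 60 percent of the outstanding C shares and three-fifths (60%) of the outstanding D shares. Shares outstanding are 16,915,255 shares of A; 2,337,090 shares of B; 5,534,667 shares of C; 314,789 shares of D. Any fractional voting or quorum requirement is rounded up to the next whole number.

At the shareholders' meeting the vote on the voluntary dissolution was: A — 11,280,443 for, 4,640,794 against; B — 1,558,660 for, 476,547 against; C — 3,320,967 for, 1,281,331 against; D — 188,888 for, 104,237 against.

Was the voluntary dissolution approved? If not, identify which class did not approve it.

Approved — every class gave the required vote.

A: 2/3 of 16915255 = 11276836.67, rounded up to 11276837; 11,276,837 required, 11,280,443 in favor — approved.
B: 2/3 of 2337090 = 1558060; 1,558,060 required, 1,558,660 in favor — approved.
C: 3/5 of 5534667 = 3320800.20, rounded up to 3320801; 3,320,801 required, 3,320,967 in favor — approved.
D: 3/5 of 314789 = 188873.40, rounded up to 188874; 188,874 required, 188,888 in favor — approved.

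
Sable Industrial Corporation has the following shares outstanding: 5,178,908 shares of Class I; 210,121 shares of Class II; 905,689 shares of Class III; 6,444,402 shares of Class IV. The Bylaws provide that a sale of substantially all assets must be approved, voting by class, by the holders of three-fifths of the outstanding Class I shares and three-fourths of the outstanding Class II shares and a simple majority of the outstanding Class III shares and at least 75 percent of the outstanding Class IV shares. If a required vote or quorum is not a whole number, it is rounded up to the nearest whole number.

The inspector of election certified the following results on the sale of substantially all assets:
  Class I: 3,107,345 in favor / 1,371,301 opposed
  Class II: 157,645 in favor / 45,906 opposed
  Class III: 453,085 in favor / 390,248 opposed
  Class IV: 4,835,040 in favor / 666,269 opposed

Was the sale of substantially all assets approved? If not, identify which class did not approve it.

Class I: 3/5 of 5178908 = 3107344.80, rounded up to 3107345; 3,107,345 required, 3,107,345 in favor — approved.
Class II: 3/4 of 210121 = 157590.75, rounded up to 157591; 157,591 required, 157,645 in favor — approved.
Class III: a majority of 905689 is 452845; 452,845 required, 453,085 in favor — approved.
Class IV: 3/4 of 6444402 = 4833301.50, rounded up to 4833302; 4,833,302 required, 4,835,040 in favor — approved.

Approved — every class gave the required vote.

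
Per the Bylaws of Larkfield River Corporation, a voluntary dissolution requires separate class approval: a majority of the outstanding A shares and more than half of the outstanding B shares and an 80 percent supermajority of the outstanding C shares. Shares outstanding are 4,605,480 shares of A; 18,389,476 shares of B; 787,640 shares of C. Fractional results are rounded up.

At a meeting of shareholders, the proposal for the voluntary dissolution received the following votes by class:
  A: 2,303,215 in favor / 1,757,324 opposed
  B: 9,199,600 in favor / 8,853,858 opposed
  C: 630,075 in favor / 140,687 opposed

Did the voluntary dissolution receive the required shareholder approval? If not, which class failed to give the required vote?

A: a majority of 4605480 is 2302741; 2,302,741 required, 2,303,215 in favor — approved.
B: a majority of 18389476 is 9194739; 9,194,739 required, 9,199,600 in favor — approved.
C: 4/5 of 787640 = 630112; 630,112 required, 630,075 in favor — not approved.

Not approved — the C shares did not give the required vote.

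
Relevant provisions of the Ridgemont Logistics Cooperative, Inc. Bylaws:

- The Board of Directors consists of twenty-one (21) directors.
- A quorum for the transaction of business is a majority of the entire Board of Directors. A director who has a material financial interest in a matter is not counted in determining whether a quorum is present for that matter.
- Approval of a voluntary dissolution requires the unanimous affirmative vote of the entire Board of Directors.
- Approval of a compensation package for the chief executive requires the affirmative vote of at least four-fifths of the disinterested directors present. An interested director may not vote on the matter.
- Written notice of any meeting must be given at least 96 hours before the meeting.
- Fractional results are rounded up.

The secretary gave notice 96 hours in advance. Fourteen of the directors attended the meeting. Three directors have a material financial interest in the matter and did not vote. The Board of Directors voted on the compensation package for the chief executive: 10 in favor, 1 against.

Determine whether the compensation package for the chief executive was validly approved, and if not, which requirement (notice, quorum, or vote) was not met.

Notice: 96 hours given; 96 required (96 ≥ 96). Satisfied.
Quorum: 14 present, but the 3 interested directors do not count, leaving 11. Quorum is 11. Satisfied.
Vote: the compensation package for the chief executive requires four-fifths of the disinterested directors present (14 − 3 = 11). 4/5 of 11 = 8.80, rounded up to 9, so 9 affirmative votes are needed; 10 voted in favor. Satisfied.

Valid — all requirements satisfied.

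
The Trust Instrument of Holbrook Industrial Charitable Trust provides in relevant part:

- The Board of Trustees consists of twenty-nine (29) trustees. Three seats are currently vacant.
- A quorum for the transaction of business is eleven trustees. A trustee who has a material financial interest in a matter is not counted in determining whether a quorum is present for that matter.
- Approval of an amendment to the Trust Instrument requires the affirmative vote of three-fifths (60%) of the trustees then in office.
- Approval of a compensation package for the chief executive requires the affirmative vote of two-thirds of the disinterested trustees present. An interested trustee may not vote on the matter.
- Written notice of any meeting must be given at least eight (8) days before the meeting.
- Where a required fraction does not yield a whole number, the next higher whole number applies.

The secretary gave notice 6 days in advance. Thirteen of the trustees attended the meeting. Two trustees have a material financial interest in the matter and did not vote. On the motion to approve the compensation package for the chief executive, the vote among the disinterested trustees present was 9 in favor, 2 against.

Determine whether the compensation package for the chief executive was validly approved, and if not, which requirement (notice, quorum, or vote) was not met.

Notice: 6 days given; 8 required (6 < 8). Not satisfied.
Quorum: 13 present, but the 2 interested trustees do not count, leaving 11. Quorum is 11. Satisfied.
Vote: the compensation package for the chief executive requires two-thirds of the disinterested trustees present (13 − 2 = 11). 2/3 of 11 = 7.33, rounded up to 8, so 8 affirmative votes are needed; 9 voted in favor. Satisfied.

Invalid — notice requirement not satisfied.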